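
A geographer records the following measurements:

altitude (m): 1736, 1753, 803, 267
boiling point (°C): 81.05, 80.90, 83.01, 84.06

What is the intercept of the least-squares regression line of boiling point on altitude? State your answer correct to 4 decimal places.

n = 4, Σx = 4559, Σy = 329.02, Σxy = 371621.55, Σx² = 6802803
Sxx = Σx² − (Σx)²/n = 6802803 − 5196120.25 = 1606682.75
Sxy = Σxy − (Σx)(Σy)/n = 371621.55 − 375000.545 = -3378.995
b = Sxy/Sxx = -3378.995/1606682.75 = -0.002103
a = ȳ − b·x̄ = 82.255 − (-0.002103)·1139.75 = 84.651994

84.6520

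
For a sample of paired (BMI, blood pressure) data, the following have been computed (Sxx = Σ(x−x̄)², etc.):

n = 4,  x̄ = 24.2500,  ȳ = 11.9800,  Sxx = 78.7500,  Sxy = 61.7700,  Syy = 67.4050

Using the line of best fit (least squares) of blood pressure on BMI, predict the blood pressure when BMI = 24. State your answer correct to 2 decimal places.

b = Sxy/Sxx = 61.77/78.75 = 0.784381
a = ȳ − b·x̄ = 11.98 − 0.784381·24.25 = -7.041238
ŷ(24) = a + b·24 = -7.041238 + 0.784381·24 = 11.783905

11.78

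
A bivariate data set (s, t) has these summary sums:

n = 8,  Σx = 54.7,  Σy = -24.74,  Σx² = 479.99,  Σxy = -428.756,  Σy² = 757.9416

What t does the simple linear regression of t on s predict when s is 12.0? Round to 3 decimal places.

Sxx = Σx² − (Σx)²/n = 479.99 − 374.01125 = 105.97875
Sxy = Σxy − (Σx)(Σy)/n = -428.756 − (-169.15975) = -259.59625
b = Sxy/Sxx = -259.59625/105.97875 = -2.449512
a = ȳ − b·x̄ = -3.0925 − (-2.449512)·6.8375 = 13.656040
ŷ(12.0) = a + b·12.0 = 13.656040 + (-2.449512)·12 = -15.738107

-15.738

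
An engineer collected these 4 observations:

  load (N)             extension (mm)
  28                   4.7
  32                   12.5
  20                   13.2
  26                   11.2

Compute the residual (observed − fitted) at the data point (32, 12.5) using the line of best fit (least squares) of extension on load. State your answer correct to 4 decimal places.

3.2440

n = 4, Σx = 106, Σy = 41.6, Σxy = 1086.8, Σx² = 2884
Sxx = Σx² − (Σx)²/n = 2884 − 2809 = 75
Sxy = Σxy − (Σx)(Σy)/n = 1086.8 − 1102.4 = -15.6
b = Sxy/Sxx = -15.6/75 = -0.208
a = ȳ − b·x̄ = 10.4 − (-0.208)·26.5 = 15.912
ŷ(32) = 15.912 + (-0.208)·32 = 9.256
residual = y − ŷ = 12.5 − 9.256 = 3.244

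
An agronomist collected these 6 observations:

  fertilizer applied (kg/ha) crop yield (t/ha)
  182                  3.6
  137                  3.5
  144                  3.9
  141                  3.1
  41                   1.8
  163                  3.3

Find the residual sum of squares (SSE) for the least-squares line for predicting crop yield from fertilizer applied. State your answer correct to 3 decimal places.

0.591

n = 6, Σx = 808, Σy = 19.2, Σxy = 2745.1, Σx² = 120760, Σy² = 64.16
Sxx = Σx² − (Σx)²/n = 120760 − 108810.666667 = 11949.333333
Sxy = Σxy − (Σx)(Σy)/n = 2745.1 − 2585.6 = 159.5
Syy = Σy² − (Σy)²/n = 64.16 − 61.44 = 2.72
b = Sxy/Sxx = 159.5/11949.333333 = 0.013348
SSE = Syy − b·Sxy = 2.72 − 0.013348·159.5 = 0.590990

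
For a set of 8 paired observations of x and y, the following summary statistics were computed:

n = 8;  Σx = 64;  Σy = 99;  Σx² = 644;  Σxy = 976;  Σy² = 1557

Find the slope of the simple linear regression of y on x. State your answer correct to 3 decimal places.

Sxx = Σx² − (Σx)²/n = 644 − 512 = 132
Sxy = Σxy − (Σx)(Σy)/n = 976 − 792 = 184
b = Sxy/Sxx = 184/132 = 1.393939

1.394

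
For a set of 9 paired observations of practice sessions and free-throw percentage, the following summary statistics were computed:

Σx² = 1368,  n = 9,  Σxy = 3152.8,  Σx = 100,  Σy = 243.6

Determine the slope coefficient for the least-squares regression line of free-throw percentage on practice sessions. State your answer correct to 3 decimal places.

Sxx = Σx² − (Σx)²/n = 1368 − 1111.111111 = 256.888889
Sxy = Σxy − (Σx)(Σy)/n = 3152.8 − 2706.666667 = 446.133333
b = Sxy/Sxx = 446.133333/256.888889 = 1.736678

1.737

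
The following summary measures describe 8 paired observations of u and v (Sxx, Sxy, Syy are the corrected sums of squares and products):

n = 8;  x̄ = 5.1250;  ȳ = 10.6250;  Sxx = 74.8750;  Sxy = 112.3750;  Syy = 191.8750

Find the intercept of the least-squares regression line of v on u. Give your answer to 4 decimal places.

b = Sxy/Sxx = 112.375/74.875 = 1.500835
a = ȳ − b·x̄ = 10.625 − 1.500835·5.125 = 2.933222

2.9332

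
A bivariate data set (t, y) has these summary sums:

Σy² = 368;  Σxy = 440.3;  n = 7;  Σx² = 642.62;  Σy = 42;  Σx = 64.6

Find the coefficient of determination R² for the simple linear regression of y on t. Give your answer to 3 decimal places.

Sxx = Σx² − (Σx)²/n = 642.62 − 596.165714 = 46.454286
Sxy = Σxy − (Σx)(Σy)/n = 440.3 − 387.6 = 52.7
Syy = Σy² − (Σy)²/n = 368 − 252 = 116
R² = Sxy²/(Sxx·Syy) = (52.7)²/(46.454286·116) = 0.515392

0.515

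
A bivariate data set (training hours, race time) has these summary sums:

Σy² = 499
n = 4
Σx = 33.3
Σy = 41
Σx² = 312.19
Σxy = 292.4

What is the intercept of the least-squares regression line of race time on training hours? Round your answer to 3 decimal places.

21.898

Sxx = Σx² − (Σx)²/n = 312.19 − 277.2225 = 34.9675
Sxy = Σxy − (Σx)(Σy)/n = 292.4 − 341.325 = -48.925
b = Sxy/Sxx = -48.925/34.9675 = -1.399156
a = ȳ − b·x̄ = 10.25 − (-1.399156)·8.325 = 21.897977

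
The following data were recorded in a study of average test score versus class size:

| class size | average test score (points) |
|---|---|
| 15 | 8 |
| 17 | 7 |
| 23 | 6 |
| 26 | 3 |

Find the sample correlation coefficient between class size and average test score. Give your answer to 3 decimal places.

-0.934

n = 4, Σx = 81, Σy = 24, Σxy = 455, Σx² = 1719, Σy² = 158
Sxx = Σx² − (Σx)²/n = 1719 − 1640.25 = 78.75
Sxy = Σxy − (Σx)(Σy)/n = 455 − 486 = -31
Syy = Σy² − (Σy)²/n = 158 − 144 = 14
r = Sxy/√(Sxx·Syy) = -31/√(1102.5) = -31/33.203915 = -0.933625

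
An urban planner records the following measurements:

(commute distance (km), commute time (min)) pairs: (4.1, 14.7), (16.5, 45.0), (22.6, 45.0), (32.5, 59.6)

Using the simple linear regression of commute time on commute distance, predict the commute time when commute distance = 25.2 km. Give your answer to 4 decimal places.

n = 4, Σx = 75.7, Σy = 164.3, Σxy = 3756.77, Σx² = 1856.07
Sxx = Σx² − (Σx)²/n = 1856.07 − 1432.6225 = 423.4475
Sxy = Σxy − (Σx)(Σy)/n = 3756.77 − 3109.3775 = 647.3925
b = Sxy/Sxx = 647.3925/423.4475 = 1.528861
a = ȳ − b·x̄ = 41.075 − 1.528861·18.925 = 12.141300
ŷ(25.2) = a + b·25.2 = 12.141300 + 1.528861·25.2 = 50.668605

50.6686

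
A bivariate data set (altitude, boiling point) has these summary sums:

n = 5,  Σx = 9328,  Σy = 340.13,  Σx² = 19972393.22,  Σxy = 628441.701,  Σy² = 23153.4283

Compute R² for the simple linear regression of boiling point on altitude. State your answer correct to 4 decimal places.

0.9210

Sxx = Σx² − (Σx)²/n = 19972393.22 − 17402316.8 = 2570076.42
Sxy = Σxy − (Σx)(Σy)/n = 628441.701 − 634546.528 = -6104.827
Syy = Σy² − (Σy)²/n = 23153.4283 − 23137.68338 = 15.74492
R² = Sxy²/(Sxx·Syy) = (-6104.827)²/(2570076.42·15.74492) = 0.921001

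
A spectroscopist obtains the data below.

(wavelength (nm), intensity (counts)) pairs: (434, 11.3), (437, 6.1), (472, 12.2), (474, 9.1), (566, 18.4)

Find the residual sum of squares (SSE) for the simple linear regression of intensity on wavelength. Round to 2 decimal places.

20.82

n = 5, Σx = 2383, Σy = 57.1, Σxy = 28056.1, Σx² = 1147141, Σy² = 735.11
Sxx = Σx² − (Σx)²/n = 1147141 − 1135737.8 = 11403.2
Sxy = Σxy − (Σx)(Σy)/n = 28056.1 − 27213.86 = 842.24
Syy = Σy² − (Σy)²/n = 735.11 − 652.082 = 83.028
b = Sxy/Sxx = 842.24/11403.2 = 0.073860
SSE = Syy − b·Sxy = 83.028 − 0.073860·842.24 = 20.820180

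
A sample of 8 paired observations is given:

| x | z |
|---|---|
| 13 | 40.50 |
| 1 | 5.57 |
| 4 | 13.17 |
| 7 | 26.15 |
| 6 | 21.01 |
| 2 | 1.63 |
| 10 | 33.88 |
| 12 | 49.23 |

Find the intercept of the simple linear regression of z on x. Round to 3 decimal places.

n = 8, Σx = 55, Σy = 191.14, Σxy = 1826.68, Σx² = 519
Sxx = Σx² − (Σx)²/n = 519 − 378.125 = 140.875
Sxy = Σxy − (Σx)(Σy)/n = 1826.68 − 1314.0875 = 512.5925
b = Sxy/Sxx = 512.5925/140.875 = 3.638634
a = ȳ − b·x̄ = 23.8925 − 3.638634·6.875 = -1.123106

-1.123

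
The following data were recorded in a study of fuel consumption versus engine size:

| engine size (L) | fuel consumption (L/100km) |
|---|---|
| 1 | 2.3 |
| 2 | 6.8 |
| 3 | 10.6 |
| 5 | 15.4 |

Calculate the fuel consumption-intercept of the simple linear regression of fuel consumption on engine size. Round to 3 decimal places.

n = 4, Σx = 11, Σy = 35.1, Σxy = 124.7, Σx² = 39
Sxx = Σx² − (Σx)²/n = 39 − 30.25 = 8.75
Sxy = Σxy − (Σx)(Σy)/n = 124.7 − 96.525 = 28.175
b = Sxy/Sxx = 28.175/8.75 = 3.22
a = ȳ − b·x̄ = 8.775 − 3.22·2.75 = -0.08

-0.080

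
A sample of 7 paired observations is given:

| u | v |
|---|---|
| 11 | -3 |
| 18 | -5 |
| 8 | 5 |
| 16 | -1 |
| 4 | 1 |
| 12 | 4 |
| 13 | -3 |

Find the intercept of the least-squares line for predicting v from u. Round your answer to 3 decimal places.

n = 7, Σx = 82, Σy = -2, Σxy = -86, Σx² = 1094
Sxx = Σx² − (Σx)²/n = 1094 − 960.571429 = 133.428571
Sxy = Σxy − (Σx)(Σy)/n = -86 − (-23.428571) = -62.571429
b = Sxy/Sxx = -62.571429/133.428571 = -0.468951
a = ȳ − b·x̄ = -0.285714 − (-0.468951)·11.714286 = 5.207709

5.208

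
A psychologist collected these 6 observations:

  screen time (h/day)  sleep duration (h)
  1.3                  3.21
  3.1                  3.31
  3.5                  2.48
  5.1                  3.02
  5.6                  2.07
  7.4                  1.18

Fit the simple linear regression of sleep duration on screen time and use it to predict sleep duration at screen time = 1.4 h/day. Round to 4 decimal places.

n = 6, Σx = 26, Σy = 15.27, Σxy = 58.84, Σx² = 135.68
Sxx = Σx² − (Σx)²/n = 135.68 − 112.666667 = 23.013333
Sxy = Σxy − (Σx)(Σy)/n = 58.84 − 66.17 = -7.33
b = Sxy/Sxx = -7.33/23.013333 = -0.318511
a = ȳ − b·x̄ = 2.545 − (-0.318511)·4.333333 = 3.925214
ŷ(1.4) = a + b·1.4 = 3.925214 + (-0.318511)·1.4 = 3.479299

3.4793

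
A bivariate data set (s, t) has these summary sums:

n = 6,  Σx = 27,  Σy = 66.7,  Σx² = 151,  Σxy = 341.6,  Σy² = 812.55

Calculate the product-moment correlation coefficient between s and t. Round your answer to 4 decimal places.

0.9053

Sxx = Σx² − (Σx)²/n = 151 − 121.5 = 29.5
Sxy = Σxy − (Σx)(Σy)/n = 341.6 − 300.15 = 41.45
Syy = Σy² − (Σy)²/n = 812.55 − 741.481667 = 71.068333
r = Sxy/√(Sxx·Syy) = 41.45/√(2096.515833) = 41.45/45.787726 = 0.905264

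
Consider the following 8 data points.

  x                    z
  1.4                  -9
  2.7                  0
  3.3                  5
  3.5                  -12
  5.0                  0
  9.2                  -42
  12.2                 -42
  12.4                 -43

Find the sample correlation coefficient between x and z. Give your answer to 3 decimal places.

n = 8, Σx = 49.7, Σy = -143, Σxy = -1470.1, Σx² = 444.63, Σy² = 5627
Sxx = Σx² − (Σx)²/n = 444.63 − 308.76125 = 135.86875
Sxy = Σxy − (Σx)(Σy)/n = -1470.1 − (-888.3875) = -581.7125
Syy = Σy² − (Σy)²/n = 5627 − 2556.125 = 3070.875
r = Sxy/√(Sxx·Syy) = -581.7125/√(417235.947656) = -581.7125/645.938037 = -0.900570

-0.901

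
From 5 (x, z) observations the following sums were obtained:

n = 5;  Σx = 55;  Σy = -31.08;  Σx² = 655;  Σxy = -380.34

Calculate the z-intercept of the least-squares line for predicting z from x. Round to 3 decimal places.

2.245

Sxx = Σx² − (Σx)²/n = 655 − 605 = 50
Sxy = Σxy − (Σx)(Σy)/n = -380.34 − (-341.88) = -38.46
b = Sxy/Sxx = -38.46/50 = -0.7692
a = ȳ − b·x̄ = -6.216 − (-0.7692)·11 = 2.2452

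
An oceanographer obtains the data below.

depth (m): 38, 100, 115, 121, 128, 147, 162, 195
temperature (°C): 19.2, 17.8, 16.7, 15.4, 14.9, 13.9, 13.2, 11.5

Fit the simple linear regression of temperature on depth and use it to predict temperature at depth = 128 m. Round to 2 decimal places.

15.21

n = 8, Σx = 1006, Σy = 122.6, Σxy = 14624.9, Σx² = 141572
Sxx = Σx² − (Σx)²/n = 141572 − 126504.5 = 15067.5
Sxy = Σxy − (Σx)(Σy)/n = 14624.9 − 15416.95 = -792.05
b = Sxy/Sxx = -792.05/15067.5 = -0.052567
a = ȳ − b·x̄ = 15.325 − (-0.052567)·125.75 = 21.935273
ŷ(128) = a + b·128 = 21.935273 + (-0.052567)·128 = 15.206725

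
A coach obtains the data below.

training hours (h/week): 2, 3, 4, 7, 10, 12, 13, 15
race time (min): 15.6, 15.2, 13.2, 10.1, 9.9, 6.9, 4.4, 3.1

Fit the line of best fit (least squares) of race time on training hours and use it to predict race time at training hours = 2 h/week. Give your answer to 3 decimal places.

n = 8, Σx = 66, Σy = 78.4, Σxy = 485.8, Σx² = 716
Sxx = Σx² − (Σx)²/n = 716 − 544.5 = 171.5
Sxy = Σxy − (Σx)(Σy)/n = 485.8 − 646.8 = -161
b = Sxy/Sxx = -161/171.5 = -0.938776
a = ȳ − b·x̄ = 9.8 − (-0.938776)·8.25 = 17.544898
ŷ(2) = a + b·2 = 17.544898 + (-0.938776)·2 = 15.667347

15.667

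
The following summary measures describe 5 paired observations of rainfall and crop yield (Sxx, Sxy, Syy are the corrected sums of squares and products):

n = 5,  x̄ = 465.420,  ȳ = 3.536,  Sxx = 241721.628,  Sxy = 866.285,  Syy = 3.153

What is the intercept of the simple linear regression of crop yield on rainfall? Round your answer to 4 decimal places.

1.8680

b = Sxy/Sxx = 866.285/241721.628 = 0.003584
a = ȳ − b·x̄ = 3.536 − 0.003584·465.42 = 1.868022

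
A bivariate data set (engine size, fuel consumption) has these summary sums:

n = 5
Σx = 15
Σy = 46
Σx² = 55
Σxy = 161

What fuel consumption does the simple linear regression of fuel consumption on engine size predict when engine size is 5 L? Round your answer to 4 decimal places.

Sxx = Σx² − (Σx)²/n = 55 − 45 = 10
Sxy = Σxy − (Σx)(Σy)/n = 161 − 138 = 23
b = Sxy/Sxx = 23/10 = 2.3
a = ȳ − b·x̄ = 9.2 − 2.3·3 = 2.3
ŷ(5) = a + b·5 = 2.3 + 2.3·5 = 13.8

13.8000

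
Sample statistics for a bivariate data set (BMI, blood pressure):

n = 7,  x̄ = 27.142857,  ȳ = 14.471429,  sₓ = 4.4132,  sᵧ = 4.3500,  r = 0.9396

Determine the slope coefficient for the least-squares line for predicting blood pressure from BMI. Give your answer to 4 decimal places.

b = r · sᵧ/sₓ = 0.9396 · 4.35/4.4132 = 0.926144

0.9261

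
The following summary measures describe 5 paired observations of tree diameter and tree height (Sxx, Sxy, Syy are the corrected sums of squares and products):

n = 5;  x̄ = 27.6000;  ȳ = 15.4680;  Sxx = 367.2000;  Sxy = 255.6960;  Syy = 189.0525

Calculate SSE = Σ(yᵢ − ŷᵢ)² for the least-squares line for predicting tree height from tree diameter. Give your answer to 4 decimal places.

11.0012

b = Sxy/Sxx = 255.696/367.2 = 0.696340
SSE = Syy − b·Sxy = 189.0525 − 0.696340·255.696 = 11.001181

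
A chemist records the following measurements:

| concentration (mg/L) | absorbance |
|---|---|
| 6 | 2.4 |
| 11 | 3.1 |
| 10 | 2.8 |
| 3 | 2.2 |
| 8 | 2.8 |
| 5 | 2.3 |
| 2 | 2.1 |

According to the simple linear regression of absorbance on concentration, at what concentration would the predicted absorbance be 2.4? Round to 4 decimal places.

n = 7, Σx = 45, Σy = 17.7, Σxy = 121.2, Σx² = 359
Sxx = Σx² − (Σx)²/n = 359 − 289.285714 = 69.714286
Sxy = Σxy − (Σx)(Σy)/n = 121.2 − 113.785714 = 7.414286
b = Sxy/Sxx = 7.414286/69.714286 = 0.106352
a = ȳ − b·x̄ = 2.528571 − 0.106352·6.428571 = 1.844877
Set a + b·x = 2.4: x = (2.4 − 1.844877) / 0.106352 = 5.219653

5.2197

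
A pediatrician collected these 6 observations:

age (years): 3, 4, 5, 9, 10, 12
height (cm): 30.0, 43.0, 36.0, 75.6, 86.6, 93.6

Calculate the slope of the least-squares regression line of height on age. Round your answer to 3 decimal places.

n = 6, Σx = 43, Σy = 364.8, Σxy = 3111.6, Σx² = 375
Sxx = Σx² − (Σx)²/n = 375 − 308.166667 = 66.833333
Sxy = Σxy − (Σx)(Σy)/n = 3111.6 − 2614.4 = 497.2
b = Sxy/Sxx = 497.2/66.833333 = 7.439401

7.439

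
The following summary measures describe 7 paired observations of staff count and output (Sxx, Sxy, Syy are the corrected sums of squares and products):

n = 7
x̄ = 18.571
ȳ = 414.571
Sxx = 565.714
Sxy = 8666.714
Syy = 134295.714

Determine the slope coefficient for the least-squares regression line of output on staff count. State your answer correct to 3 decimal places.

15.320

b = Sxy/Sxx = 8666.714/565.714 = 15.319957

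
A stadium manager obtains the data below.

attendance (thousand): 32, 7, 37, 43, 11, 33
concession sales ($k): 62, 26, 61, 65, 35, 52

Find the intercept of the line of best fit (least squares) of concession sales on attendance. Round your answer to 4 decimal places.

n = 6, Σx = 163, Σy = 301, Σxy = 9319, Σx² = 5501
Sxx = Σx² − (Σx)²/n = 5501 − 4428.166667 = 1072.833333
Sxy = Σxy − (Σx)(Σy)/n = 9319 − 8177.166667 = 1141.833333
b = Sxy/Sxx = 1141.833333/1072.833333 = 1.064316
a = ȳ − b·x̄ = 50.166667 − 1.064316·27.166667 = 21.252757

21.2528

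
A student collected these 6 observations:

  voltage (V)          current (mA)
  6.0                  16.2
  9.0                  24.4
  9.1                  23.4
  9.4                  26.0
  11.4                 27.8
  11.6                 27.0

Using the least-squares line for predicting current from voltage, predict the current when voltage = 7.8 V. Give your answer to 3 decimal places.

n = 6, Σx = 56.5, Σy = 144.8, Σxy = 1404.26, Σx² = 552.69
Sxx = Σx² − (Σx)²/n = 552.69 − 532.041667 = 20.648333
Sxy = Σxy − (Σx)(Σy)/n = 1404.26 − 1363.533333 = 40.726667
b = Sxy/Sxx = 40.726667/20.648333 = 1.972395
a = ȳ − b·x̄ = 24.133333 − 1.972395·9.416667 = 5.559948
ŷ(7.8) = a + b·7.8 = 5.559948 + 1.972395·7.8 = 20.944628

20.945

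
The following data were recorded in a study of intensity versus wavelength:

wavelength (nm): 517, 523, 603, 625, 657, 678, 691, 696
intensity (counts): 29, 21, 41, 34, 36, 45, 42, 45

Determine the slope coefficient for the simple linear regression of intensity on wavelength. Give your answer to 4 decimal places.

n = 8, Σx = 4990, Σy = 293, Σxy = 186453, Σx² = 3148282
Sxx = Σx² − (Σx)²/n = 3148282 − 3112512.5 = 35769.5
Sxy = Σxy − (Σx)(Σy)/n = 186453 − 182758.75 = 3694.25
b = Sxy/Sxx = 3694.25/35769.5 = 0.103279

0.1033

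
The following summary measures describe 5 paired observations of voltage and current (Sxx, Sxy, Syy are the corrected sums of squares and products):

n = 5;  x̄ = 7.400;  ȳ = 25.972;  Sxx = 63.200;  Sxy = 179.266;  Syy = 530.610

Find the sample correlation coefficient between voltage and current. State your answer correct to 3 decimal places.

r = Sxy/√(Sxx·Syy) = 179.266/√(33534.552) = 179.266/183.124417 = 0.978930

0.979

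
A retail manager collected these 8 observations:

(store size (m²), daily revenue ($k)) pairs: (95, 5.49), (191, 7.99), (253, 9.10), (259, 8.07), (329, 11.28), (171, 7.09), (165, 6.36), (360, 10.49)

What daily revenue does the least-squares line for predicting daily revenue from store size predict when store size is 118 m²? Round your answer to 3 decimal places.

5.899

n = 8, Σx = 1823, Σy = 65.87, Σxy = 16189.38, Σx² = 470903
Sxx = Σx² − (Σx)²/n = 470903 − 415416.125 = 55486.875
Sxy = Σxy − (Σx)(Σy)/n = 16189.38 − 15010.12625 = 1179.25375
b = Sxy/Sxx = 1179.25375/55486.875 = 0.021253
a = ȳ − b·x̄ = 8.23375 − 0.021253·227.875 = 3.390759
ŷ(118) = a + b·118 = 3.390759 + 0.021253·118 = 5.898594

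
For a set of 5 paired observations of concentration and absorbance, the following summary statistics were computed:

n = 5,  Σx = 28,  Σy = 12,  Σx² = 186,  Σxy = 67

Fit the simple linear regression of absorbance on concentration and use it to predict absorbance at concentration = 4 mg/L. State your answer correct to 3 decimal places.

2.411

Sxx = Σx² − (Σx)²/n = 186 − 156.8 = 29.2
Sxy = Σxy − (Σx)(Σy)/n = 67 − 67.2 = -0.2
b = Sxy/Sxx = -0.2/29.2 = -0.006849
a = ȳ − b·x̄ = 2.4 − (-0.006849)·5.6 = 2.438356
ŷ(4) = a + b·4 = 2.438356 + (-0.006849)·4 = 2.410959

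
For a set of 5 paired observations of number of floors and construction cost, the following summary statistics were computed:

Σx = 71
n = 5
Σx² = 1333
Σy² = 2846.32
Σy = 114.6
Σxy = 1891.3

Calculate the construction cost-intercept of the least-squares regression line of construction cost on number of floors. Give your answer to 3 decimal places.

11.379

Sxx = Σx² − (Σx)²/n = 1333 − 1008.2 = 324.8
Sxy = Σxy − (Σx)(Σy)/n = 1891.3 − 1627.32 = 263.98
b = Sxy/Sxx = 263.98/324.8 = 0.812746
a = ȳ − b·x̄ = 22.92 − 0.812746·14.2 = 11.379002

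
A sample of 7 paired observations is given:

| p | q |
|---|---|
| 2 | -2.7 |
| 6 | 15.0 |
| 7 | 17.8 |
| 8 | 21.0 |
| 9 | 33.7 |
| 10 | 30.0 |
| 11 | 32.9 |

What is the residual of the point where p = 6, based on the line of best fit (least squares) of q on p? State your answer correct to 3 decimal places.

n = 7, Σx = 53, Σy = 147.7, Σxy = 1342.4, Σx² = 455
Sxx = Σx² − (Σx)²/n = 455 − 401.285714 = 53.714286
Sxy = Σxy − (Σx)(Σy)/n = 1342.4 − 1118.3 = 224.1
b = Sxy/Sxx = 224.1/53.714286 = 4.172074
a = ȳ − b·x̄ = 21.1 − 4.172074·7.571429 = -10.488564
ŷ(6) = -10.488564 + 4.172074·6 = 14.543883
residual = y − ŷ = 15.0 − 14.543883 = 0.456117

0.456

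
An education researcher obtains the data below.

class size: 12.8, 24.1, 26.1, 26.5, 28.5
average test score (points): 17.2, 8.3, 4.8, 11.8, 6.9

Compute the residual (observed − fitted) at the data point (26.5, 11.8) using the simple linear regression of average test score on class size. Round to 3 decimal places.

3.894

n = 5, Σx = 118, Σy = 49, Σxy = 1054.82, Σx² = 2940.36
Sxx = Σx² − (Σx)²/n = 2940.36 − 2784.8 = 155.56
Sxy = Σxy − (Σx)(Σy)/n = 1054.82 − 1156.4 = -101.58
b = Sxy/Sxx = -101.58/155.56 = -0.652996
a = ȳ − b·x̄ = 9.8 − (-0.652996)·23.6 = 25.210697
ŷ(26.5) = 25.210697 + (-0.652996)·26.5 = 7.906313
residual = y − ŷ = 11.8 − 7.906313 = 3.893687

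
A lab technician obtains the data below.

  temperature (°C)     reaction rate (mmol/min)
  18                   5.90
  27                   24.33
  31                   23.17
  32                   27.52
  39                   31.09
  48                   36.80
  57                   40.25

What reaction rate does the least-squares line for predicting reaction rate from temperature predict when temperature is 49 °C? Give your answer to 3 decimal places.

n = 7, Σx = 252, Σy = 189.06, Σxy = 7635.18, Σx² = 10112
Sxx = Σx² − (Σx)²/n = 10112 − 9072 = 1040
Sxy = Σxy − (Σx)(Σy)/n = 7635.18 − 6806.16 = 829.02
b = Sxy/Sxx = 829.02/1040 = 0.797135
a = ȳ − b·x̄ = 27.008571 − 0.797135·36 = -1.688275
ŷ(49) = a + b·49 = -1.688275 + 0.797135·49 = 37.371321

37.371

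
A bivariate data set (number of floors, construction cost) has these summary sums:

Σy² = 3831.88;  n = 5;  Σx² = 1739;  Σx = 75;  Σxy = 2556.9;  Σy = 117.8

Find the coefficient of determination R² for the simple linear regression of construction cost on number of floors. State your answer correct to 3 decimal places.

Sxx = Σx² − (Σx)²/n = 1739 − 1125 = 614
Sxy = Σxy − (Σx)(Σy)/n = 2556.9 − 1767 = 789.9
Syy = Σy² − (Σy)²/n = 3831.88 − 2775.368 = 1056.512
R² = Sxy²/(Sxx·Syy) = (789.9)²/(614·1056.512) = 0.961837

0.962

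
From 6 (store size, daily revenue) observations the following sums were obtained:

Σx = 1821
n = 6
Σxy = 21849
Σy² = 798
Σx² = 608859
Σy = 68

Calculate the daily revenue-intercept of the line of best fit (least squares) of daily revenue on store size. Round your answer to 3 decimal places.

4.792

Sxx = Σx² − (Σx)²/n = 608859 − 552673.5 = 56185.5
Sxy = Σxy − (Σx)(Σy)/n = 21849 − 20638 = 1211
b = Sxy/Sxx = 1211/56185.5 = 0.021554
a = ȳ − b·x̄ = 11.333333 − 0.021554·303.5 = 4.791815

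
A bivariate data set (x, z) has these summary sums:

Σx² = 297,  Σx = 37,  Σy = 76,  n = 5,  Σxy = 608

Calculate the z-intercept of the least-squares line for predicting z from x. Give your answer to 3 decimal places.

Sxx = Σx² − (Σx)²/n = 297 − 273.8 = 23.2
Sxy = Σxy − (Σx)(Σy)/n = 608 − 562.4 = 45.6
b = Sxy/Sxx = 45.6/23.2 = 1.965517
a = ȳ − b·x̄ = 15.2 − 1.965517·7.4 = 0.655172

0.655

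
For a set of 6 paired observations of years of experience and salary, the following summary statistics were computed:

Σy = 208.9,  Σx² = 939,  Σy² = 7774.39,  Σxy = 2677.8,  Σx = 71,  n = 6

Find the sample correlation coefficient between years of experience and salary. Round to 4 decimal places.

Sxx = Σx² − (Σx)²/n = 939 − 840.166667 = 98.833333
Sxy = Σxy − (Σx)(Σy)/n = 2677.8 − 2471.983333 = 205.816667
Syy = Σy² − (Σy)²/n = 7774.39 − 7273.201667 = 501.188333
r = Sxy/√(Sxx·Syy) = 205.816667/√(49534.113611) = 205.816667/222.562606 = 0.924759

0.9248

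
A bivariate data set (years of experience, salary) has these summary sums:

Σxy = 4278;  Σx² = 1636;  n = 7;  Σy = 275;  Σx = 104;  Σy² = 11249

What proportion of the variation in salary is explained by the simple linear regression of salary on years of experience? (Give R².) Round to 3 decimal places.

0.914

Sxx = Σx² − (Σx)²/n = 1636 − 1545.142857 = 90.857143
Sxy = Σxy − (Σx)(Σy)/n = 4278 − 4085.714286 = 192.285714
Syy = Σy² − (Σy)²/n = 11249 − 10803.571429 = 445.428571
R² = Sxy²/(Sxx·Syy) = (192.285714)²/(90.857143·445.428571) = 0.913602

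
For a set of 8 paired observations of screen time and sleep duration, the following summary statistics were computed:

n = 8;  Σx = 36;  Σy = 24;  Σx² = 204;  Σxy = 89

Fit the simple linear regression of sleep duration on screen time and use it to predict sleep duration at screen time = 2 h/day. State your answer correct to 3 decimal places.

4.131

Sxx = Σx² − (Σx)²/n = 204 − 162 = 42
Sxy = Σxy − (Σx)(Σy)/n = 89 − 108 = -19
b = Sxy/Sxx = -19/42 = -0.452381
a = ȳ − b·x̄ = 3 − (-0.452381)·4.5 = 5.035714
ŷ(2) = a + b·2 = 5.035714 + (-0.452381)·2 = 4.130952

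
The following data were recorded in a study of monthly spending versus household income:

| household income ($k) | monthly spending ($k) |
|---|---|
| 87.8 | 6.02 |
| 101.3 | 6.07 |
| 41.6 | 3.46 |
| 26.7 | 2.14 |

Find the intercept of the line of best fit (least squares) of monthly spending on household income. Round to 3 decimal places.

n = 4, Σx = 257.4, Σy = 17.69, Σxy = 1344.521, Σx² = 20413.98
Sxx = Σx² − (Σx)²/n = 20413.98 − 16563.69 = 3850.29
Sxy = Σxy − (Σx)(Σy)/n = 1344.521 − 1138.3515 = 206.1695
b = Sxy/Sxx = 206.1695/3850.29 = 0.053546
a = ȳ − b·x̄ = 4.4225 − 0.053546·64.35 = 0.976784

0.977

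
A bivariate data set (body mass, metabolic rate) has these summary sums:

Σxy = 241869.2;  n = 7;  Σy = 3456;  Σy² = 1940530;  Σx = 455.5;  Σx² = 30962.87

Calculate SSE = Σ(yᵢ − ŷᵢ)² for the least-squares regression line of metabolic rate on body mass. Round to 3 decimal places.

Sxx = Σx² − (Σx)²/n = 30962.87 − 29640.035714 = 1322.834286
Sxy = Σxy − (Σx)(Σy)/n = 241869.2 − 224886.857143 = 16982.342857
Syy = Σy² − (Σy)²/n = 1940530 − 1706276.571429 = 234253.428571
b = Sxy/Sxx = 16982.342857/1322.834286 = 12.837846
SSE = Syy − b·Sxy = 234253.428571 − 12.837846·16982.342857 = 16236.726077

16236.726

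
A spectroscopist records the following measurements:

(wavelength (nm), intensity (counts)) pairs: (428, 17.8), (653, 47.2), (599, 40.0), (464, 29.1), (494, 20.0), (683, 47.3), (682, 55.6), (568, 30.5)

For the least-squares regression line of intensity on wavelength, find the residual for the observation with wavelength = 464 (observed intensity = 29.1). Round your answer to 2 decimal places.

7.02

n = 8, Σx = 4571, Σy = 287.5, Σxy = 173331.5, Σx² = 2681963
Sxx = Σx² − (Σx)²/n = 2681963 − 2611755.125 = 70207.875
Sxy = Σxy − (Σx)(Σy)/n = 173331.5 − 164270.3125 = 9061.1875
b = Sxy/Sxx = 9061.1875/70207.875 = 0.129062
a = ȳ − b·x̄ = 35.9375 − 0.129062·571.375 = -37.805453
ŷ(464) = -37.805453 + 0.129062·464 = 22.079439
residual = y − ŷ = 29.1 − 22.079439 = 7.020561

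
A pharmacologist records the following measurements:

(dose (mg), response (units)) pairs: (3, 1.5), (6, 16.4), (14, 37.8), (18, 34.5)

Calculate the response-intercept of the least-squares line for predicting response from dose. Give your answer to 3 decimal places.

-0.715

n = 4, Σx = 41, Σy = 90.2, Σxy = 1253.1, Σx² = 565
Sxx = Σx² − (Σx)²/n = 565 − 420.25 = 144.75
Sxy = Σxy − (Σx)(Σy)/n = 1253.1 − 924.55 = 328.55
b = Sxy/Sxx = 328.55/144.75 = 2.269775
a = ȳ − b·x̄ = 22.55 − 2.269775·10.25 = -0.715199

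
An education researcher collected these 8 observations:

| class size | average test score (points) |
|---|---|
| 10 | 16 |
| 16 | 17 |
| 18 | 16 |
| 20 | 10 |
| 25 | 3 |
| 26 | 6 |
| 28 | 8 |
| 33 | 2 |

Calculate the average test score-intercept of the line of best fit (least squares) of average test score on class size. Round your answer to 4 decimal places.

25.5877

n = 8, Σx = 176, Σy = 78, Σxy = 1441, Σx² = 4254
Sxx = Σx² − (Σx)²/n = 4254 − 3872 = 382
Sxy = Σxy − (Σx)(Σy)/n = 1441 − 1716 = -275
b = Sxy/Sxx = -275/382 = -0.719895
a = ȳ − b·x̄ = 9.75 − (-0.719895)·22 = 25.587696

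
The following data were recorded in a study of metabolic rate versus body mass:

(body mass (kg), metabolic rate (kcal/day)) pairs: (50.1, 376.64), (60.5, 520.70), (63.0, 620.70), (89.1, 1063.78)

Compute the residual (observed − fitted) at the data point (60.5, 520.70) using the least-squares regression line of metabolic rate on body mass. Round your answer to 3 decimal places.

-32.587

n = 4, Σx = 262.7, Σy = 2581.82, Σxy = 184258.912, Σx² = 18078.07
Sxx = Σx² − (Σx)²/n = 18078.07 − 17252.8225 = 825.2475
Sxy = Σxy − (Σx)(Σy)/n = 184258.912 − 169561.0285 = 14697.8835
b = Sxy/Sxx = 14697.8835/825.2475 = 17.810273
a = ȳ − b·x̄ = 645.455 − 17.810273·65.675 = -524.234698
ŷ(60.5) = -524.234698 + 17.810273·60.5 = 553.286836
residual = y − ŷ = 520.70 − 553.286836 = -32.586836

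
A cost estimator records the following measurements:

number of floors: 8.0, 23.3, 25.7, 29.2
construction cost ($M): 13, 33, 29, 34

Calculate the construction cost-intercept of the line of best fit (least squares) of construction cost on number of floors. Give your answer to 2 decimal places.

5.73

n = 4, Σx = 86.2, Σy = 109, Σxy = 2611, Σx² = 2120.02
Sxx = Σx² − (Σx)²/n = 2120.02 − 1857.61 = 262.41
Sxy = Σxy − (Σx)(Σy)/n = 2611 − 2348.95 = 262.05
b = Sxy/Sxx = 262.05/262.41 = 0.998628
a = ȳ − b·x̄ = 27.25 − 0.998628·21.55 = 5.729564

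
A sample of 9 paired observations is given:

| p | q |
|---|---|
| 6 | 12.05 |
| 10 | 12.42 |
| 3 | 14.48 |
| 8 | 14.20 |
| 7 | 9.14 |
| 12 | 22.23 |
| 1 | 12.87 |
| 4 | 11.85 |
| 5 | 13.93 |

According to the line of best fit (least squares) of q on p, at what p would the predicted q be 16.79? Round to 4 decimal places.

12.4271

n = 9, Σx = 56, Σy = 123.17, Σxy = 814.2, Σx² = 444
Sxx = Σx² − (Σx)²/n = 444 − 348.444444 = 95.555556
Sxy = Σxy − (Σx)(Σy)/n = 814.2 − 766.391111 = 47.808889
b = Sxy/Sxx = 47.808889/95.555556 = 0.500326
a = ȳ − b·x̄ = 13.685556 − 0.500326·6.222222 = 10.572419
Set a + b·x = 16.79: x = (16.79 − 10.572419) / 0.500326 = 12.427071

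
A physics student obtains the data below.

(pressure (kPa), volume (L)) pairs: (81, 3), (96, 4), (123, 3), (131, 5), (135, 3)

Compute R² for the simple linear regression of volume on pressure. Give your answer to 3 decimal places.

0.048

n = 5, Σx = 566, Σy = 18, Σxy = 2056, Σx² = 66292, Σy² = 68
Sxx = Σx² − (Σx)²/n = 66292 − 64071.2 = 2220.8
Sxy = Σxy − (Σx)(Σy)/n = 2056 − 2037.6 = 18.4
Syy = Σy² − (Σy)²/n = 68 − 64.8 = 3.2
R² = Sxy²/(Sxx·Syy) = (18.4)²/(2220.8·3.2) = 0.047640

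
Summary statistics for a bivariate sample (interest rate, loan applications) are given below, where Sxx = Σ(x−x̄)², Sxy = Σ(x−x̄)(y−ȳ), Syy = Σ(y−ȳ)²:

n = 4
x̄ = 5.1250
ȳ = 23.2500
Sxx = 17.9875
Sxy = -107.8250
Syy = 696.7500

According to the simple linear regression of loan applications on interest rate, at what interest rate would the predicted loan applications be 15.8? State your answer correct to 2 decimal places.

b = Sxy/Sxx = -107.825/17.9875 = -5.994441
a = ȳ − b·x̄ = 23.25 − (-5.994441)·5.125 = 53.971508
Set a + b·x = 15.8: x = (15.8 − 53.971508) / (-5.994441) = 6.367818

6.37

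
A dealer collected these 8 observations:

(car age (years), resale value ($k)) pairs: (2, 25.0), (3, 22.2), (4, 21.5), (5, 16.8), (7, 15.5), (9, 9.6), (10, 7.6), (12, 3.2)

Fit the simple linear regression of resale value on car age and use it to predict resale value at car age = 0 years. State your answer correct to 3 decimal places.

n = 8, Σx = 52, Σy = 121.4, Σxy = 595.9, Σx² = 428
Sxx = Σx² − (Σx)²/n = 428 − 338 = 90
Sxy = Σxy − (Σx)(Σy)/n = 595.9 − 789.1 = -193.2
b = Sxy/Sxx = -193.2/90 = -2.146667
a = ȳ − b·x̄ = 15.175 − (-2.146667)·6.5 = 29.128333
ŷ(0) = a + b·0 = 29.128333 + (-2.146667)·0 = 29.128333

29.128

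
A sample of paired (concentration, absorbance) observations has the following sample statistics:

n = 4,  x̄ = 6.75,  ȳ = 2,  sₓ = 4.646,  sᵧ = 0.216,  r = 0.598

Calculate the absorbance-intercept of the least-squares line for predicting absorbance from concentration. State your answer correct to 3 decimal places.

1.812

b = r · sᵧ/sₓ = 0.598 · 0.216/4.646 = 0.027802
a = ȳ − b·x̄ = 2 − 0.027802·6.75 = 1.812337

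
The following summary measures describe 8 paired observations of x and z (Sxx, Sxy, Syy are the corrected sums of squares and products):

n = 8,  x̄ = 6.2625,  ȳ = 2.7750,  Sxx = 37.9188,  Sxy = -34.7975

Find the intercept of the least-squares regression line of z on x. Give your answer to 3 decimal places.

8.522

b = Sxy/Sxx = -34.7975/37.9188 = -0.917685
a = ȳ − b·x̄ = 2.775 − (-0.917685)·6.2625 = 8.522000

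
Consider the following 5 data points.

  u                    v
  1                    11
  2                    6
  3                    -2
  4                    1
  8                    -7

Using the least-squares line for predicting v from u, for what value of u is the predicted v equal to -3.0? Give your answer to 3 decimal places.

5.680

n = 5, Σx = 18, Σy = 9, Σxy = -35, Σx² = 94
Sxx = Σx² − (Σx)²/n = 94 − 64.8 = 29.2
Sxy = Σxy − (Σx)(Σy)/n = -35 − 32.4 = -67.4
b = Sxy/Sxx = -67.4/29.2 = -2.308219
a = ȳ − b·x̄ = 1.8 − (-2.308219)·3.6 = 10.109589
Set a + b·x = -3.0: x = (-3.0 − 10.109589) / (-2.308219) = 5.679525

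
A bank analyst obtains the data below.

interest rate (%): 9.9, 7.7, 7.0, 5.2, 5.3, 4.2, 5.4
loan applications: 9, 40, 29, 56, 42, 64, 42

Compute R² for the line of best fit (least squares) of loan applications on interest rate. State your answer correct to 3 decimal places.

0.836

n = 7, Σx = 44.7, Σy = 282, Σxy = 1609.5, Σx² = 308.23, Σy² = 13282
Sxx = Σx² − (Σx)²/n = 308.23 − 285.441429 = 22.788571
Sxy = Σxy − (Σx)(Σy)/n = 1609.5 − 1800.771429 = -191.271429
Syy = Σy² − (Σy)²/n = 13282 − 11360.571429 = 1921.428571
R² = Sxy²/(Sxx·Syy) = (-191.271429)²/(22.788571·1921.428571) = 0.835524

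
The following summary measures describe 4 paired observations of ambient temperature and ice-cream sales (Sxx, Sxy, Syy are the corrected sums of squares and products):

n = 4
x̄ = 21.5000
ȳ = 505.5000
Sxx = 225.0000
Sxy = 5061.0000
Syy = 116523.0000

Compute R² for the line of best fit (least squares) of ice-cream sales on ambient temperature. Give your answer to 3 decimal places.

R² = Sxy²/(Sxx·Syy) = (5061)²/(225·116523) = 0.976964

0.977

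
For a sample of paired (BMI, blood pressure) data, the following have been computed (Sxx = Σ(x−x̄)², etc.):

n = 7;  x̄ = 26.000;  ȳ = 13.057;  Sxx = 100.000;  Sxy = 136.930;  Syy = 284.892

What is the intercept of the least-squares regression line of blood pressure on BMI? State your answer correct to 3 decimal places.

b = Sxy/Sxx = 136.93/100 = 1.3693
a = ȳ − b·x̄ = 13.057 − 1.3693·26 = -22.5448

-22.545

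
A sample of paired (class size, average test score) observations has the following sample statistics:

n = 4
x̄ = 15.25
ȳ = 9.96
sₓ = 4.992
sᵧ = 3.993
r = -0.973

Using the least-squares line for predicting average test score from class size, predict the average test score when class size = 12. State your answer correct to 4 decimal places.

b = r · sᵧ/sₓ = -0.973 · 3.993/4.992 = -0.778283
a = ȳ − b·x̄ = 9.96 − (-0.778283)·15.25 = 21.828817
ŷ(12) = a + b·12 = 21.828817 + (-0.778283)·12 = 12.489420

12.4894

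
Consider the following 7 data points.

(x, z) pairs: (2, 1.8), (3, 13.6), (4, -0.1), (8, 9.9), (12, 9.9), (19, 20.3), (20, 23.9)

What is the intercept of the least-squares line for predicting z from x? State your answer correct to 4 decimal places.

n = 7, Σx = 68, Σy = 79.3, Σxy = 1105.7, Σx² = 998
Sxx = Σx² − (Σx)²/n = 998 − 660.571429 = 337.428571
Sxy = Σxy − (Σx)(Σy)/n = 1105.7 − 770.342857 = 335.357143
b = Sxy/Sxx = 335.357143/337.428571 = 0.993861
a = ȳ − b·x̄ = 11.328571 − 0.993861·9.714286 = 1.673920

1.6739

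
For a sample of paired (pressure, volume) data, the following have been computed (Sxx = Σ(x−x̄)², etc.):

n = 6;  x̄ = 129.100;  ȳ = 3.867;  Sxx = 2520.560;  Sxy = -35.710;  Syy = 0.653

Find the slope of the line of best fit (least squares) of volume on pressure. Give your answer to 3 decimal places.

-0.014

b = Sxy/Sxx = -35.71/2520.56 = -0.014167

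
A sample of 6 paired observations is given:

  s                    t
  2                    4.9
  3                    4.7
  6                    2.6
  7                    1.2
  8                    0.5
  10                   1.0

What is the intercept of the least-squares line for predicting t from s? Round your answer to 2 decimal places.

n = 6, Σx = 36, Σy = 14.9, Σxy = 61.9, Σx² = 262
Sxx = Σx² − (Σx)²/n = 262 − 216 = 46
Sxy = Σxy − (Σx)(Σy)/n = 61.9 − 89.4 = -27.5
b = Sxy/Sxx = -27.5/46 = -0.597826
a = ȳ − b·x̄ = 2.483333 − (-0.597826)·6 = 6.070290

6.07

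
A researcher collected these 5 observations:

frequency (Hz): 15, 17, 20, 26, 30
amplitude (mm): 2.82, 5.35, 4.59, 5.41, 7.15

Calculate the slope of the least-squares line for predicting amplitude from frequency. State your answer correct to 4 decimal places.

0.2118

n = 5, Σx = 108, Σy = 25.32, Σxy = 580.21, Σx² = 2490
Sxx = Σx² − (Σx)²/n = 2490 − 2332.8 = 157.2
Sxy = Σxy − (Σx)(Σy)/n = 580.21 − 546.912 = 33.298
b = Sxy/Sxx = 33.298/157.2 = 0.211819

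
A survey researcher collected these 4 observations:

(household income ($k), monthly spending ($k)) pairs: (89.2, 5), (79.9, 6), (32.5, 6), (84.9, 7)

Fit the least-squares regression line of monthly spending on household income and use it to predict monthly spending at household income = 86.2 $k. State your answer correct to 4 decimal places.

n = 4, Σx = 286.5, Σy = 24, Σxy = 1714.7, Σx² = 22604.91
Sxx = Σx² − (Σx)²/n = 22604.91 − 20520.5625 = 2084.3475
Sxy = Σxy − (Σx)(Σy)/n = 1714.7 − 1719 = -4.3
b = Sxy/Sxx = -4.3/2084.3475 = -0.002063
a = ȳ − b·x̄ = 6 − (-0.002063)·71.625 = 6.147762
ŷ(86.2) = a + b·86.2 = 6.147762 + (-0.002063)·86.2 = 5.969932

5.9699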